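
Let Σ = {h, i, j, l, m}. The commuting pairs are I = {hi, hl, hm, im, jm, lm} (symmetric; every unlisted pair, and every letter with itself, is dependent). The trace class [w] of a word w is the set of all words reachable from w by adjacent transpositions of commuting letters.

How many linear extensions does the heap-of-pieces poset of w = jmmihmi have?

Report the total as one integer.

0(j) covers ∅
1(m) covers ∅
2(m) covers 1:m
3(i) covers 0:j
4(h) covers 0:j
5(m) covers 2:m
6(i) covers 3:i
floor of heap: 0:j, 1:m
completions by unplaced set U, small U first (add the entries for U minus each lowest piece of U):
  |U|=1: {4}:1  {5}:1  {6}:1
  |U|=2: {2,5}:1  {3,6}:1  {4,5}:2  {4,6}:2  {5,6}:2
  |U|=3: {1,2,5}:1  {2,4,5}:3  {2,5,6}:3  {3,4,6}:3  {3,5,6}:3  {4,5,6}:6
  |U|=4: {0,3,4,6}:3  {1,2,4,5}:4  {1,2,5,6}:4  {2,3,5,6}:6  {2,4,5,6}:12  {3,4,5,6}:12
  |U|=5: {0,3,4,5,6}:15  {1,2,3,5,6}:10  {1,2,4,5,6}:20  {2,3,4,5,6}:30
  start at 0(j): 60
  start at 1(m): 45
sum over floor = 105

105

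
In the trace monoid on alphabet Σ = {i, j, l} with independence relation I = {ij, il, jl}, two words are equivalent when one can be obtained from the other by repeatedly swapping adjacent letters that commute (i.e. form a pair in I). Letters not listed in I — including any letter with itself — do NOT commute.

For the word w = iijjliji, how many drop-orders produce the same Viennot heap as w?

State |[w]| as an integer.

280

#0=i has no predecessor
#1=i depends on [0:i]
#2=j has no predecessor
#3=j depends on [2:j]
#4=l has no predecessor
#5=i depends on [1:i]
#6=j depends on [3:j]
#7=i depends on [5:i]
sources: [0:i, 2:j, 4:l]
N(rest) = Σ N(rest − s) over sources s of rest; N(one piece) = 1:
  size 1 → [4]=1  [6]=1  [7]=1
  size 2 → [3,6]=1  [4,6]=2  [4,7]=2  [5,7]=1  [6,7]=2
  size 3 → [1,5,7]=1  [2,3,6]=1  [3,4,6]=3  [3,6,7]=3  [4,5,7]=3  [4,6,7]=6  [5,6,7]=3
  size 4 → [0,1,5,7]=1  [1,4,5,7]=4  [1,5,6,7]=4  [2,3,4,6]=4  [2,3,6,7]=4  [3,4,6,7]=12  [3,5,6,7]=6  [4,5,6,7]=12
  size 5 → [0,1,4,5,7]=5  [0,1,5,6,7]=5  [1,3,5,6,7]=10  [1,4,5,6,7]=20  [2,3,4,6,7]=20  [2,3,5,6,7]=10  [3,4,5,6,7]=30
  size 6 → [0,1,3,5,6,7]=15  [0,1,4,5,6,7]=30  [1,2,3,5,6,7]=20  [1,3,4,5,6,7]=60  [2,3,4,5,6,7]=60
  first=0(i) contributes 140
  first=2(j) contributes 105
  first=4(l) contributes 35
|[w]| = 280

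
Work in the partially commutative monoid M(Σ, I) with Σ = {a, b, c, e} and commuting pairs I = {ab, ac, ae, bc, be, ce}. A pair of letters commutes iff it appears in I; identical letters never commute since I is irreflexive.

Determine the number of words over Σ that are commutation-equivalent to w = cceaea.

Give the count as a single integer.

90

drop 0:c onto floor
drop 1:c onto {0:c}
drop 2:e onto floor
drop 3:a onto floor
drop 4:e onto {2:e}
drop 5:a onto {3:a}
ground layer = {0:c, 2:e, 3:a}
drop-orders for the pieces not yet dropped (sum over which currently-grounded one goes next):
  1 to go: {1} 1  {4} 1  {5} 1
  2 to go: {0,1} 1  {1,4} 2  {1,5} 2  {2,4} 1  {3,5} 1  {4,5} 2
  3 to go: {0,1,4} 3  {0,1,5} 3  {1,2,4} 3  {1,3,5} 3  {1,4,5} 6  {2,4,5} 3  {3,4,5} 3
  4 to go: {0,1,2,4} 6  {0,1,3,5} 6  {0,1,4,5} 12  {1,2,4,5} 12  {1,3,4,5} 12  {2,3,4,5} 6
  if 0:c drops first: 30 orders
  if 2:e drops first: 30 orders
  if 3:a drops first: 30 orders
heap linearizations: 90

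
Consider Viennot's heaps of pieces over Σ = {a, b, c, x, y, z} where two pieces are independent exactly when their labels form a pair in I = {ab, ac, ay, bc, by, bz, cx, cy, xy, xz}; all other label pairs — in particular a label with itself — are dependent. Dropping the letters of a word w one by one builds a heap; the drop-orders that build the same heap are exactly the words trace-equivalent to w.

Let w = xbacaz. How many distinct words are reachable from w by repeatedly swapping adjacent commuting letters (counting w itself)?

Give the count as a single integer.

drop 0:x onto floor
drop 1:b onto {0:x}
drop 2:a onto {0:x}
drop 3:c onto floor
drop 4:a onto {2:a}
drop 5:z onto {3:c, 4:a}
ground layer = {0:x, 3:c}
drop-orders for the pieces not yet dropped (sum over which currently-grounded one goes next):
  1 to go: {1} 1  {5} 1
  2 to go: {1,5} 2  {3,5} 1  {4,5} 1
  3 to go: {1,3,5} 3  {1,4,5} 3  {2,4,5} 1  {3,4,5} 2
  4 to go: {1,2,4,5} 4  {1,3,4,5} 8  {2,3,4,5} 3
  if 0:x drops first: 15 orders
  if 3:c drops first: 4 orders
heap linearizations: 19

19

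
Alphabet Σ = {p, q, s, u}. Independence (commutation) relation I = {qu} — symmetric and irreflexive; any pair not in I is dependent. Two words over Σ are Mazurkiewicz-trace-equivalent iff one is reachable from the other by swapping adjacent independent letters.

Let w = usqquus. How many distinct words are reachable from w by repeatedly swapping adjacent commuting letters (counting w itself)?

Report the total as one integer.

piece 0:u — minimal
piece 1:s rests on {0:u}
piece 2:q rests on {1:s}
piece 3:q rests on {2:q}
piece 4:u rests on {1:s}
piece 5:u rests on {4:u}
piece 6:s rests on {3:q, 5:u}
minimal pieces: {0:u}
ways to finish when only these pieces remain (= sum over removing one remaining piece with nothing left below it):
  1 left: {6}→1
  2 left: {3,6}→1  {5,6}→1
  3 left: {2,3,6}→1  {3,5,6}→2  {4,5,6}→1
  4 left: {2,3,5,6}→3  {3,4,5,6}→3
  5 left: {2,3,4,5,6}→6
  placing 0:u first → 6 extensions

6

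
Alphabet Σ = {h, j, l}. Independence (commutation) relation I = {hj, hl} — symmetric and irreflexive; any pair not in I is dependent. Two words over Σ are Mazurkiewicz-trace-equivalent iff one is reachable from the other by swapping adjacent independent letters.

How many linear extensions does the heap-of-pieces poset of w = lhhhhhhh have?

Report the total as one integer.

8

0(l) covers ∅
1(h) covers ∅
2(h) covers 1:h
3(h) covers 2:h
4(h) covers 3:h
5(h) covers 4:h
6(h) covers 5:h
7(h) covers 6:h
floor of heap: 0:l, 1:h
completions by unplaced set U, small U first (add the entries for U minus each lowest piece of U):
  |U|=1: {0}:1  {7}:1
  |U|=2: {0,7}:2  {6,7}:1
  |U|=3: {0,6,7}:3  {5,6,7}:1
  |U|=4: {0,5,6,7}:4  {4,5,6,7}:1
  |U|=5: {0,4,5,6,7}:5  {3,4,5,6,7}:1
  |U|=6: {0,3,4,5,6,7}:6  {2,3,4,5,6,7}:1
  start at 0(l): 1
  start at 1(h): 7
sum over floor = 8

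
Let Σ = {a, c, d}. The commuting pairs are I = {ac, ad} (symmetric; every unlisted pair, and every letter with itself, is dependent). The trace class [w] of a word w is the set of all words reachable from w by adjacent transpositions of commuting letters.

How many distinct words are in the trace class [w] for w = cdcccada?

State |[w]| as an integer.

piece 0:c — minimal
piece 1:d rests on {0:c}
piece 2:c rests on {1:d}
piece 3:c rests on {2:c}
piece 4:c rests on {3:c}
piece 5:a — minimal
piece 6:d rests on {4:c}
piece 7:a rests on {5:a}
minimal pieces: {0:c, 5:a}
ways to finish when only these pieces remain (= sum over removing one remaining piece with nothing left below it):
  1 left: {6}→1  {7}→1
  2 left: {4,6}→1  {5,7}→1  {6,7}→2
  3 left: {3,4,6}→1  {4,6,7}→3  {5,6,7}→3
  4 left: {2,3,4,6}→1  {3,4,6,7}→4  {4,5,6,7}→6
  5 left: {1,2,3,4,6}→1  {2,3,4,6,7}→5  {3,4,5,6,7}→10
  6 left: {0,1,2,3,4,6}→1  {1,2,3,4,6,7}→6  {2,3,4,5,6,7}→15
  placing 0:c first → 21 extensions
  placing 5:a first → 7 extensions
total linear extensions = 28

28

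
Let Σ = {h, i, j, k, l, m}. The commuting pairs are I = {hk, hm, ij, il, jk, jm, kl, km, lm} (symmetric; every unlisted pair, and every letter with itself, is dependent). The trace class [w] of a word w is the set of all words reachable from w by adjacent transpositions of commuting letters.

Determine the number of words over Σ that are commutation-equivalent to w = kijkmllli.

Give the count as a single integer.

252

drop 0:k onto floor
drop 1:i onto {0:k}
drop 2:j onto floor
drop 3:k onto {1:i}
drop 4:m onto {1:i}
drop 5:l onto {2:j}
drop 6:l onto {5:l}
drop 7:l onto {6:l}
drop 8:i onto {3:k, 4:m}
ground layer = {0:k, 2:j}
drop-orders for the pieces not yet dropped (sum over which currently-grounded one goes next):
  1 to go: {7} 1  {8} 1
  2 to go: {3,8} 1  {4,8} 1  {6,7} 1  {7,8} 2
  3 to go: {3,4,8} 2  {3,7,8} 3  {4,7,8} 3  {5,6,7} 1  {6,7,8} 3
  4 to go: {1,3,4,8} 2  {2,5,6,7} 1  {3,4,7,8} 8  {3,6,7,8} 6  {4,6,7,8} 6  {5,6,7,8} 4
  5 to go: {0,1,3,4,8} 2  {1,3,4,7,8} 10  {2,5,6,7,8} 5  {3,4,6,7,8} 20  {3,5,6,7,8} 10  {4,5,6,7,8} 10
  6 to go: {0,1,3,4,7,8} 12  {1,3,4,6,7,8} 30  {2,3,5,6,7,8} 15  {2,4,5,6,7,8} 15  {3,4,5,6,7,8} 40
  7 to go: {0,1,3,4,6,7,8} 42  {1,3,4,5,6,7,8} 70  {2,3,4,5,6,7,8} 70
  if 0:k drops first: 140 orders
  if 2:j drops first: 112 orders
heap linearizations: 252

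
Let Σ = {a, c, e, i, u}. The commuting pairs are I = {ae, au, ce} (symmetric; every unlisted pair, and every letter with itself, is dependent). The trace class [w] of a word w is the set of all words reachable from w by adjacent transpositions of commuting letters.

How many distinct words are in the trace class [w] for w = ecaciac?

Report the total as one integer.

piece 0:e — minimal
piece 1:c — minimal
piece 2:a rests on {1:c}
piece 3:c rests on {2:a}
piece 4:i rests on {0:e, 3:c}
piece 5:a rests on {4:i}
piece 6:c rests on {5:a}
minimal pieces: {0:e, 1:c}
ways to finish when only these pieces remain (= sum over removing one remaining piece with nothing left below it):
  1 left: {6}→1
  2 left: {5,6}→1
  3 left: {4,5,6}→1
  4 left: {0,4,5,6}→1  {3,4,5,6}→1
  5 left: {0,3,4,5,6}→2  {2,3,4,5,6}→1
  placing 0:e first → 1 extensions
  placing 1:c first → 3 extensions
total linear extensions = 4

4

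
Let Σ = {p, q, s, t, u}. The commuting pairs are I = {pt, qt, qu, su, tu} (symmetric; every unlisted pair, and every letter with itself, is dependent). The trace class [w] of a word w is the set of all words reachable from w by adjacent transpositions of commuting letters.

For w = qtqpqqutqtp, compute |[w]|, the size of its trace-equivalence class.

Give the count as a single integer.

660

#0=q has no predecessor
#1=t has no predecessor
#2=q depends on [0:q]
#3=p depends on [2:q]
#4=q depends on [3:p]
#5=q depends on [4:q]
#6=u depends on [3:p]
#7=t depends on [1:t]
#8=q depends on [5:q]
#9=t depends on [7:t]
#10=p depends on [6:u, 8:q]
sources: [0:q, 1:t]
N(rest) = Σ N(rest − s) over sources s of rest; N(one piece) = 1:
  size 1 → [9]=1  [10]=1
  size 2 → [6,10]=1  [7,9]=1  [8,10]=1  [9,10]=2
  size 3 → [1,7,9]=1  [5,8,10]=1  [6,8,10]=2  [6,9,10]=3  [7,9,10]=3  [8,9,10]=3
  size 4 → [1,7,9,10]=4  [4,5,8,10]=1  [5,6,8,10]=3  [5,8,9,10]=4  [6,7,9,10]=6  [6,8,9,10]=8  [7,8,9,10]=6
  size 5 → [1,6,7,9,10]=10  [1,7,8,9,10]=10  [4,5,6,8,10]=4  [4,5,8,9,10]=5  [5,6,8,9,10]=15  [5,7,8,9,10]=10  [6,7,8,9,10]=20
  size 6 → [1,5,7,8,9,10]=20  [1,6,7,8,9,10]=40  [3,4,5,6,8,10]=4  [4,5,6,8,9,10]=24  [4,5,7,8,9,10]=15  [5,6,7,8,9,10]=45
  size 7 → [1,4,5,7,8,9,10]=35  [1,5,6,7,8,9,10]=105  [2,3,4,5,6,8,10]=4  [3,4,5,6,8,9,10]=28  [4,5,6,7,8,9,10]=84
  size 8 → [0,2,3,4,5,6,8,10]=4  [1,4,5,6,7,8,9,10]=224  [2,3,4,5,6,8,9,10]=32  [3,4,5,6,7,8,9,10]=112
  size 9 → [0,2,3,4,5,6,8,9,10]=36  [1,3,4,5,6,7,8,9,10]=336  [2,3,4,5,6,7,8,9,10]=144
  first=0(q) contributes 480
  first=1(t) contributes 180
|[w]| = 660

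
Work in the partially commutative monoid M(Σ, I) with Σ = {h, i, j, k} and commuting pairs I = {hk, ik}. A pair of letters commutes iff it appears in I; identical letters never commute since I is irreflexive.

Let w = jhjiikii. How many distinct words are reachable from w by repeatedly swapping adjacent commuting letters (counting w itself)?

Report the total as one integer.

piece 0:j — minimal
piece 1:h rests on {0:j}
piece 2:j rests on {1:h}
piece 3:i rests on {2:j}
piece 4:i rests on {3:i}
piece 5:k rests on {2:j}
piece 6:i rests on {4:i}
piece 7:i rests on {6:i}
minimal pieces: {0:j}
ways to finish when only these pieces remain (= sum over removing one remaining piece with nothing left below it):
  1 left: {5}→1  {7}→1
  2 left: {5,7}→2  {6,7}→1
  3 left: {4,6,7}→1  {5,6,7}→3
  4 left: {3,4,6,7}→1  {4,5,6,7}→4
  5 left: {3,4,5,6,7}→5
  6 left: {2,3,4,5,6,7}→5
  placing 0:j first → 5 extensions

5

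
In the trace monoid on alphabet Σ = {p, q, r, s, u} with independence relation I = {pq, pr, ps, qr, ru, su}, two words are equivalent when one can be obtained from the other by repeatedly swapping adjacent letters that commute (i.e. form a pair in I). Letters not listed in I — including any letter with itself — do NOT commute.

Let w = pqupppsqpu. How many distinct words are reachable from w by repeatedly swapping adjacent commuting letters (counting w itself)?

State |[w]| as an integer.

45

piece 0:p — minimal
piece 1:q — minimal
piece 2:u rests on {0:p, 1:q}
piece 3:p rests on {2:u}
piece 4:p rests on {3:p}
piece 5:p rests on {4:p}
piece 6:s rests on {1:q}
piece 7:q rests on {2:u, 6:s}
piece 8:p rests on {5:p}
piece 9:u rests on {7:q, 8:p}
minimal pieces: {0:p, 1:q}
ways to finish when only these pieces remain (= sum over removing one remaining piece with nothing left below it):
  1 left: {9}→1
  2 left: {7,9}→1  {8,9}→1
  3 left: {5,8,9}→1  {6,7,9}→1  {7,8,9}→2
  4 left: {4,5,8,9}→1  {5,7,8,9}→3  {6,7,8,9}→3
  5 left: {3,4,5,8,9}→1  {4,5,7,8,9}→4  {5,6,7,8,9}→6
  6 left: {3,4,5,7,8,9}→5  {4,5,6,7,8,9}→10
  7 left: {2,3,4,5,7,8,9}→5  {3,4,5,6,7,8,9}→15
  8 left: {0,2,3,4,5,7,8,9}→5  {2,3,4,5,6,7,8,9}→20
  placing 0:p first → 20 extensions
  placing 1:q first → 25 extensions
total linear extensions = 45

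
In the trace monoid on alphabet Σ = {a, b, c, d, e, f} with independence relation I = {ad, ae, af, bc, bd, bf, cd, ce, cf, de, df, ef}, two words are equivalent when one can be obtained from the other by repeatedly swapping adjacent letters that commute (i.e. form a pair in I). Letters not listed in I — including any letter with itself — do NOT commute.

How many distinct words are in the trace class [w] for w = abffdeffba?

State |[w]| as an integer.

1260

piece 0:a — minimal
piece 1:b rests on {0:a}
piece 2:f — minimal
piece 3:f rests on {2:f}
piece 4:d — minimal
piece 5:e rests on {1:b}
piece 6:f rests on {3:f}
piece 7:f rests on {6:f}
piece 8:b rests on {5:e}
piece 9:a rests on {8:b}
minimal pieces: {0:a, 2:f, 4:d}
ways to finish when only these pieces remain (= sum over removing one remaining piece with nothing left below it):
  1 left: {4}→1  {7}→1  {9}→1
  2 left: {4,7}→2  {4,9}→2  {6,7}→1  {7,9}→2  {8,9}→1
  3 left: {3,6,7}→1  {4,6,7}→3  {4,7,9}→6  {4,8,9}→3  {5,8,9}→1  {6,7,9}→3  {7,8,9}→3
  4 left: {1,5,8,9}→1  {2,3,6,7}→1  {3,4,6,7}→4  {3,6,7,9}→4  {4,5,8,9}→4  {4,6,7,9}→12  {4,7,8,9}→12  {5,7,8,9}→4  {6,7,8,9}→6
  5 left: {0,1,5,8,9}→1  {1,4,5,8,9}→5  {1,5,7,8,9}→5  {2,3,4,6,7}→5  {2,3,6,7,9}→5  {3,4,6,7,9}→20  {3,6,7,8,9}→10  {4,5,7,8,9}→20  {4,6,7,8,9}→30  {5,6,7,8,9}→10
  6 left: {0,1,4,5,8,9}→6  {0,1,5,7,8,9}→6  {1,4,5,7,8,9}→30  {1,5,6,7,8,9}→15  {2,3,4,6,7,9}→30  {2,3,6,7,8,9}→15  {3,4,6,7,8,9}→60  {3,5,6,7,8,9}→20  {4,5,6,7,8,9}→60
  7 left: {0,1,4,5,7,8,9}→42  {0,1,5,6,7,8,9}→21  {1,3,5,6,7,8,9}→35  {1,4,5,6,7,8,9}→105  {2,3,4,6,7,8,9}→105  {2,3,5,6,7,8,9}→35  {3,4,5,6,7,8,9}→140
  8 left: {0,1,3,5,6,7,8,9}→56  {0,1,4,5,6,7,8,9}→168  {1,2,3,5,6,7,8,9}→70  {1,3,4,5,6,7,8,9}→280  {2,3,4,5,6,7,8,9}→280
  placing 0:a first → 630 extensions
  placing 2:f first → 504 extensions
  placing 4:d first → 126 extensions
total linear extensions = 1260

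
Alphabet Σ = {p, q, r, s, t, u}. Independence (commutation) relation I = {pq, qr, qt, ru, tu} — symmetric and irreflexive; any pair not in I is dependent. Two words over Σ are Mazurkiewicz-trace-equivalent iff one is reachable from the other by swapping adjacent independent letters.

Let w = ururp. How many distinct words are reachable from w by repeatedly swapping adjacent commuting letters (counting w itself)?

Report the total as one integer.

6

#0=u has no predecessor
#1=r has no predecessor
#2=u depends on [0:u]
#3=r depends on [1:r]
#4=p depends on [2:u, 3:r]
sources: [0:u, 1:r]
N(rest) = Σ N(rest − s) over sources s of rest; N(one piece) = 1:
  size 1 → [4]=1
  size 2 → [2,4]=1  [3,4]=1
  size 3 → [0,2,4]=1  [1,3,4]=1  [2,3,4]=2
  first=0(u) contributes 3
  first=1(r) contributes 3
|[w]| = 6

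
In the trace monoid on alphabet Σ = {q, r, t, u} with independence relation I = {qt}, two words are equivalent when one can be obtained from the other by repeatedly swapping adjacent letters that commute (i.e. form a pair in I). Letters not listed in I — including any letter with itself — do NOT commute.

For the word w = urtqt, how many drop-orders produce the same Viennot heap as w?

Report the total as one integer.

#0=u has no predecessor
#1=r depends on [0:u]
#2=t depends on [1:r]
#3=q depends on [1:r]
#4=t depends on [2:t]
sources: [0:u]
N(rest) = Σ N(rest − s) over sources s of rest; N(one piece) = 1:
  size 1 → [3]=1  [4]=1
  size 2 → [2,4]=1  [3,4]=2
  size 3 → [2,3,4]=3
  first=0(u) contributes 3

3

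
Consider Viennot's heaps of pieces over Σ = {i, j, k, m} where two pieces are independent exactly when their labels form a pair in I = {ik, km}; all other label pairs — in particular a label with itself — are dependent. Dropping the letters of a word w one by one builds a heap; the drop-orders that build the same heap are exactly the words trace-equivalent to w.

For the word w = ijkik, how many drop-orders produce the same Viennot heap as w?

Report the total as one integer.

3

drop 0:i onto floor
drop 1:j onto {0:i}
drop 2:k onto {1:j}
drop 3:i onto {1:j}
drop 4:k onto {2:k}
ground layer = {0:i}
drop-orders for the pieces not yet dropped (sum over which currently-grounded one goes next):
  1 to go: {3} 1  {4} 1
  2 to go: {2,4} 1  {3,4} 2
  3 to go: {2,3,4} 3
  if 0:i drops first: 3 orders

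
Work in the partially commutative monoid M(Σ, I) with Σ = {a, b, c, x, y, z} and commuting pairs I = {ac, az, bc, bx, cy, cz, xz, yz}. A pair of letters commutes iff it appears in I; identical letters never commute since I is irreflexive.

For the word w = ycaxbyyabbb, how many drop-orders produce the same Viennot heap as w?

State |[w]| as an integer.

0(y) covers ∅
1(c) covers ∅
2(a) covers 0:y
3(x) covers 1:c, 2:a
4(b) covers 2:a
5(y) covers 3:x, 4:b
6(y) covers 5:y
7(a) covers 6:y
8(b) covers 7:a
9(b) covers 8:b
10(b) covers 9:b
floor of heap: 0:y, 1:c
completions by unplaced set U, small U first (add the entries for U minus each lowest piece of U):
  |U|=1: {10}:1
  |U|=2: {9,10}:1
  |U|=3: {8,9,10}:1
  |U|=4: {7,8,9,10}:1
  |U|=5: {6,7,8,9,10}:1
  |U|=6: {5,6,7,8,9,10}:1
  |U|=7: {3,5,6,7,8,9,10}:1  {4,5,6,7,8,9,10}:1
  |U|=8: {1,3,5,6,7,8,9,10}:1  {3,4,5,6,7,8,9,10}:2
  |U|=9: {1,3,4,5,6,7,8,9,10}:3  {2,3,4,5,6,7,8,9,10}:2
  start at 0(y): 5
  start at 1(c): 2
sum over floor = 7

7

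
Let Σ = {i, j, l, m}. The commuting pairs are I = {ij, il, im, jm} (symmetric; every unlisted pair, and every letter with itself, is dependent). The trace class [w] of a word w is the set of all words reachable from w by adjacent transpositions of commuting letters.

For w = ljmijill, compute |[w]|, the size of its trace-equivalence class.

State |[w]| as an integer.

0(l) covers ∅
1(j) covers 0:l
2(m) covers 0:l
3(i) covers ∅
4(j) covers 1:j
5(i) covers 3:i
6(l) covers 2:m, 4:j
7(l) covers 6:l
floor of heap: 0:l, 3:i
completions by unplaced set U, small U first (add the entries for U minus each lowest piece of U):
  |U|=1: {5}:1  {7}:1
  |U|=2: {3,5}:1  {5,7}:2  {6,7}:1
  |U|=3: {2,6,7}:1  {3,5,7}:3  {4,6,7}:1  {5,6,7}:3
  |U|=4: {1,4,6,7}:1  {2,4,6,7}:2  {2,5,6,7}:4  {3,5,6,7}:6  {4,5,6,7}:4
  |U|=5: {1,2,4,6,7}:3  {1,4,5,6,7}:5  {2,3,5,6,7}:10  {2,4,5,6,7}:10  {3,4,5,6,7}:10
  |U|=6: {0,1,2,4,6,7}:3  {1,2,4,5,6,7}:18  {1,3,4,5,6,7}:15  {2,3,4,5,6,7}:30
  start at 0(l): 63
  start at 3(i): 21
sum over floor = 84

84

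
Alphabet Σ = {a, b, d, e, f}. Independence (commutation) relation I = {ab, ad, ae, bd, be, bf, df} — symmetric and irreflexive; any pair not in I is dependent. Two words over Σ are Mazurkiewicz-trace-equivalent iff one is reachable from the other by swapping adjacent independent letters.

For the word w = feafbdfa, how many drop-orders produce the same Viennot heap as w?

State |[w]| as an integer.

72

drop 0:f onto floor
drop 1:e onto {0:f}
drop 2:a onto {0:f}
drop 3:f onto {1:e, 2:a}
drop 4:b onto floor
drop 5:d onto {1:e}
drop 6:f onto {3:f}
drop 7:a onto {6:f}
ground layer = {0:f, 4:b}
drop-orders for the pieces not yet dropped (sum over which currently-grounded one goes next):
  1 to go: {4} 1  {5} 1  {7} 1
  2 to go: {4,5} 2  {4,7} 2  {5,7} 2  {6,7} 1
  3 to go: {3,6,7} 1  {4,5,7} 6  {4,6,7} 3  {5,6,7} 3
  4 to go: {2,3,6,7} 1  {3,4,6,7} 4  {3,5,6,7} 4  {4,5,6,7} 12
  5 to go: {1,3,5,6,7} 4  {2,3,4,6,7} 5  {2,3,5,6,7} 5  {3,4,5,6,7} 20
  6 to go: {1,2,3,5,6,7} 9  {1,3,4,5,6,7} 24  {2,3,4,5,6,7} 30
  if 0:f drops first: 63 orders
  if 4:b drops first: 9 orders
heap linearizations: 72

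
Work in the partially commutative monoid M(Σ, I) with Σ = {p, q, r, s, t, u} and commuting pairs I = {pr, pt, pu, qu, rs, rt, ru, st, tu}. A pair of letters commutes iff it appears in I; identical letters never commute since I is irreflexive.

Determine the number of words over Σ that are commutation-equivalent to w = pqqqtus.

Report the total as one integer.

11

drop 0:p onto floor
drop 1:q onto {0:p}
drop 2:q onto {1:q}
drop 3:q onto {2:q}
drop 4:t onto {3:q}
drop 5:u onto floor
drop 6:s onto {3:q, 5:u}
ground layer = {0:p, 5:u}
drop-orders for the pieces not yet dropped (sum over which currently-grounded one goes next):
  1 to go: {4} 1  {6} 1
  2 to go: {4,6} 2  {5,6} 1
  3 to go: {3,4,6} 2  {4,5,6} 3
  4 to go: {2,3,4,6} 2  {3,4,5,6} 5
  5 to go: {1,2,3,4,6} 2  {2,3,4,5,6} 7
  if 0:p drops first: 9 orders
  if 5:u drops first: 2 orders
heap linearizations: 11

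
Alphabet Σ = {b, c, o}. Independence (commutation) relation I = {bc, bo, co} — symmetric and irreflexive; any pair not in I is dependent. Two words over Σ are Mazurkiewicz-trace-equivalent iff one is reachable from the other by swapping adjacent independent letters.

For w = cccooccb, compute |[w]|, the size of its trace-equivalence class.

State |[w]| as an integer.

168

#0=c has no predecessor
#1=c depends on [0:c]
#2=c depends on [1:c]
#3=o has no predecessor
#4=o depends on [3:o]
#5=c depends on [2:c]
#6=c depends on [5:c]
#7=b has no predecessor
sources: [0:c, 3:o, 7:b]
N(rest) = Σ N(rest − s) over sources s of rest; N(one piece) = 1:
  size 1 → [4]=1  [6]=1  [7]=1
  size 2 → [3,4]=1  [4,6]=2  [4,7]=2  [5,6]=1  [6,7]=2
  size 3 → [2,5,6]=1  [3,4,6]=3  [3,4,7]=3  [4,5,6]=3  [4,6,7]=6  [5,6,7]=3
  size 4 → [1,2,5,6]=1  [2,4,5,6]=4  [2,5,6,7]=4  [3,4,5,6]=6  [3,4,6,7]=12  [4,5,6,7]=12
  size 5 → [0,1,2,5,6]=1  [1,2,4,5,6]=5  [1,2,5,6,7]=5  [2,3,4,5,6]=10  [2,4,5,6,7]=20  [3,4,5,6,7]=30
  size 6 → [0,1,2,4,5,6]=6  [0,1,2,5,6,7]=6  [1,2,3,4,5,6]=15  [1,2,4,5,6,7]=30  [2,3,4,5,6,7]=60
  first=0(c) contributes 105
  first=3(o) contributes 42
  first=7(b) contributes 21
|[w]| = 168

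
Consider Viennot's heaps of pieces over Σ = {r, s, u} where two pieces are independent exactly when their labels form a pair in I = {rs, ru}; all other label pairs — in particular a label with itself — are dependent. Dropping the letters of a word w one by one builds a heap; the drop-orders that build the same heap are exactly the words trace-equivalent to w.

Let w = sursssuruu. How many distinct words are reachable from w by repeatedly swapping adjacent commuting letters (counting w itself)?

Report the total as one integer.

45

piece 0:s — minimal
piece 1:u rests on {0:s}
piece 2:r — minimal
piece 3:s rests on {1:u}
piece 4:s rests on {3:s}
piece 5:s rests on {4:s}
piece 6:u rests on {5:s}
piece 7:r rests on {2:r}
piece 8:u rests on {6:u}
piece 9:u rests on {8:u}
minimal pieces: {0:s, 2:r}
ways to finish when only these pieces remain (= sum over removing one remaining piece with nothing left below it):
  1 left: {7}→1  {9}→1
  2 left: {2,7}→1  {7,9}→2  {8,9}→1
  3 left: {2,7,9}→3  {6,8,9}→1  {7,8,9}→3
  4 left: {2,7,8,9}→6  {5,6,8,9}→1  {6,7,8,9}→4
  5 left: {2,6,7,8,9}→10  {4,5,6,8,9}→1  {5,6,7,8,9}→5
  6 left: {2,5,6,7,8,9}→15  {3,4,5,6,8,9}→1  {4,5,6,7,8,9}→6
  7 left: {1,3,4,5,6,8,9}→1  {2,4,5,6,7,8,9}→21  {3,4,5,6,7,8,9}→7
  8 left: {0,1,3,4,5,6,8,9}→1  {1,3,4,5,6,7,8,9}→8  {2,3,4,5,6,7,8,9}→28
  placing 0:s first → 36 extensions
  placing 2:r first → 9 extensions
total linear extensions = 45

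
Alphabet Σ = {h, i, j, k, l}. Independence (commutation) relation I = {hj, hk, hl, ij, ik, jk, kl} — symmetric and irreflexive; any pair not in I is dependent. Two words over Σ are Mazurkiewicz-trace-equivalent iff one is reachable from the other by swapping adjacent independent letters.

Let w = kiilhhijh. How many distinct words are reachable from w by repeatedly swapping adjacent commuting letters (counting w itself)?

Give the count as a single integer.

0(k) covers ∅
1(i) covers ∅
2(i) covers 1:i
3(l) covers 2:i
4(h) covers 2:i
5(h) covers 4:h
6(i) covers 3:l, 5:h
7(j) covers 3:l
8(h) covers 6:i
floor of heap: 0:k, 1:i
completions by unplaced set U, small U first (add the entries for U minus each lowest piece of U):
  |U|=1: {0}:1  {7}:1  {8}:1
  |U|=2: {0,7}:2  {0,8}:2  {6,8}:1  {7,8}:2
  |U|=3: {0,6,8}:3  {0,7,8}:6  {5,6,8}:1  {6,7,8}:3
  |U|=4: {0,5,6,8}:4  {0,6,7,8}:12  {3,6,7,8}:3  {4,5,6,8}:1  {5,6,7,8}:4
  |U|=5: {0,3,6,7,8}:15  {0,4,5,6,8}:5  {0,5,6,7,8}:20  {3,5,6,7,8}:7  {4,5,6,7,8}:5
  |U|=6: {0,3,5,6,7,8}:42  {0,4,5,6,7,8}:30  {3,4,5,6,7,8}:12
  |U|=7: {0,3,4,5,6,7,8}:84  {2,3,4,5,6,7,8}:12
  start at 0(k): 12
  start at 1(i): 96
sum over floor = 108

108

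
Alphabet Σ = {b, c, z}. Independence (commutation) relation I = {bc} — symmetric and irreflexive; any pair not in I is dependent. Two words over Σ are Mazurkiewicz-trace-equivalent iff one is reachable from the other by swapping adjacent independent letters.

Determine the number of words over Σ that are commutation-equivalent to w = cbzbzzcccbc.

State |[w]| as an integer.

10

drop 0:c onto floor
drop 1:b onto floor
drop 2:z onto {0:c, 1:b}
drop 3:b onto {2:z}
drop 4:z onto {3:b}
drop 5:z onto {4:z}
drop 6:c onto {5:z}
drop 7:c onto {6:c}
drop 8:c onto {7:c}
drop 9:b onto {5:z}
drop 10:c onto {8:c}
ground layer = {0:c, 1:b}
drop-orders for the pieces not yet dropped (sum over which currently-grounded one goes next):
  1 to go: {9} 1  {10} 1
  2 to go: {8,10} 1  {9,10} 2
  3 to go: {7,8,10} 1  {8,9,10} 3
  4 to go: {6,7,8,10} 1  {7,8,9,10} 4
  5 to go: {6,7,8,9,10} 5
  6 to go: {5,6,7,8,9,10} 5
  7 to go: {4,5,6,7,8,9,10} 5
  8 to go: {3,4,5,6,7,8,9,10} 5
  9 to go: {2,3,4,5,6,7,8,9,10} 5
  if 0:c drops first: 5 orders
  if 1:b drops first: 5 orders
heap linearizations: 10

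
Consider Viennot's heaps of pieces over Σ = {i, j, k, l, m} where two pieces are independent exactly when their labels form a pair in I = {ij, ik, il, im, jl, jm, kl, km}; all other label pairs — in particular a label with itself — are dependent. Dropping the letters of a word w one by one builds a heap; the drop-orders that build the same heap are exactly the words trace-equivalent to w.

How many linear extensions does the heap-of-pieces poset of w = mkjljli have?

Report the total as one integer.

#0=m has no predecessor
#1=k has no predecessor
#2=j depends on [1:k]
#3=l depends on [0:m]
#4=j depends on [2:j]
#5=l depends on [3:l]
#6=i has no predecessor
sources: [0:m, 1:k, 6:i]
N(rest) = Σ N(rest − s) over sources s of rest; N(one piece) = 1:
  size 1 → [4]=1  [5]=1  [6]=1
  size 2 → [2,4]=1  [3,5]=1  [4,5]=2  [4,6]=2  [5,6]=2
  size 3 → [0,3,5]=1  [1,2,4]=1  [2,4,5]=3  [2,4,6]=3  [3,4,5]=3  [3,5,6]=3  [4,5,6]=6
  size 4 → [0,3,4,5]=4  [0,3,5,6]=4  [1,2,4,5]=4  [1,2,4,6]=4  [2,3,4,5]=6  [2,4,5,6]=12  [3,4,5,6]=12
  size 5 → [0,2,3,4,5]=10  [0,3,4,5,6]=20  [1,2,3,4,5]=10  [1,2,4,5,6]=20  [2,3,4,5,6]=30
  first=0(m) contributes 60
  first=1(k) contributes 60
  first=6(i) contributes 20
|[w]| = 140

140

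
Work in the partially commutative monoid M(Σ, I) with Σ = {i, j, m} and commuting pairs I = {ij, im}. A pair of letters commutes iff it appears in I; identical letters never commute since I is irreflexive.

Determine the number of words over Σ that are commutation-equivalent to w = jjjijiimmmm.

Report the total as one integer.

#0=j has no predecessor
#1=j depends on [0:j]
#2=j depends on [1:j]
#3=i has no predecessor
#4=j depends on [2:j]
#5=i depends on [3:i]
#6=i depends on [5:i]
#7=m depends on [4:j]
#8=m depends on [7:m]
#9=m depends on [8:m]
#10=m depends on [9:m]
sources: [0:j, 3:i]
N(rest) = Σ N(rest − s) over sources s of rest; N(one piece) = 1:
  size 1 → [6]=1  [10]=1
  size 2 → [5,6]=1  [6,10]=2  [9,10]=1
  size 3 → [3,5,6]=1  [5,6,10]=3  [6,9,10]=3  [8,9,10]=1
  size 4 → [3,5,6,10]=4  [5,6,9,10]=6  [6,8,9,10]=4  [7,8,9,10]=1
  size 5 → [3,5,6,9,10]=10  [4,7,8,9,10]=1  [5,6,8,9,10]=10  [6,7,8,9,10]=5
  size 6 → [2,4,7,8,9,10]=1  [3,5,6,8,9,10]=20  [4,6,7,8,9,10]=6  [5,6,7,8,9,10]=15
  size 7 → [1,2,4,7,8,9,10]=1  [2,4,6,7,8,9,10]=7  [3,5,6,7,8,9,10]=35  [4,5,6,7,8,9,10]=21
  size 8 → [0,1,2,4,7,8,9,10]=1  [1,2,4,6,7,8,9,10]=8  [2,4,5,6,7,8,9,10]=28  [3,4,5,6,7,8,9,10]=56
  size 9 → [0,1,2,4,6,7,8,9,10]=9  [1,2,4,5,6,7,8,9,10]=36  [2,3,4,5,6,7,8,9,10]=84
  first=0(j) contributes 120
  first=3(i) contributes 45
|[w]| = 165

165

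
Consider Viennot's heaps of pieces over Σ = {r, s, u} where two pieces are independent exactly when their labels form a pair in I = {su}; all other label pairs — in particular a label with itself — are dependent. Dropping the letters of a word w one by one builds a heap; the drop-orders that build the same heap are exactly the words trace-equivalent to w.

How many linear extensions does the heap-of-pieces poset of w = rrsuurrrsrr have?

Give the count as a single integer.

3

piece 0:r — minimal
piece 1:r rests on {0:r}
piece 2:s rests on {1:r}
piece 3:u rests on {1:r}
piece 4:u rests on {3:u}
piece 5:r rests on {2:s, 4:u}
piece 6:r rests on {5:r}
piece 7:r rests on {6:r}
piece 8:s rests on {7:r}
piece 9:r rests on {8:s}
piece 10:r rests on {9:r}
minimal pieces: {0:r}
ways to finish when only these pieces remain (= sum over removing one remaining piece with nothing left below it):
  1 left: {10}→1
  2 left: {9,10}→1
  3 left: {8,9,10}→1
  4 left: {7,8,9,10}→1
  5 left: {6,7,8,9,10}→1
  6 left: {5,6,7,8,9,10}→1
  7 left: {2,5,6,7,8,9,10}→1  {4,5,6,7,8,9,10}→1
  8 left: {2,4,5,6,7,8,9,10}→2  {3,4,5,6,7,8,9,10}→1
  9 left: {2,3,4,5,6,7,8,9,10}→3
  placing 0:r first → 3 extensions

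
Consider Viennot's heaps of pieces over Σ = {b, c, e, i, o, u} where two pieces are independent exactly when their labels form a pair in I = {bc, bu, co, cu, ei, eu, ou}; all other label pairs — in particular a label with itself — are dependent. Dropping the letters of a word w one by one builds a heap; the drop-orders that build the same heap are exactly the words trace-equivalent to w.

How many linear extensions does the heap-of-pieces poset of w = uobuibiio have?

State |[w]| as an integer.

drop 0:u onto floor
drop 1:o onto floor
drop 2:b onto {1:o}
drop 3:u onto {0:u}
drop 4:i onto {2:b, 3:u}
drop 5:b onto {4:i}
drop 6:i onto {5:b}
drop 7:i onto {6:i}
drop 8:o onto {7:i}
ground layer = {0:u, 1:o}
drop-orders for the pieces not yet dropped (sum over which currently-grounded one goes next):
  1 to go: {8} 1
  2 to go: {7,8} 1
  3 to go: {6,7,8} 1
  4 to go: {5,6,7,8} 1
  5 to go: {4,5,6,7,8} 1
  6 to go: {2,4,5,6,7,8} 1  {3,4,5,6,7,8} 1
  7 to go: {0,3,4,5,6,7,8} 1  {1,2,4,5,6,7,8} 1  {2,3,4,5,6,7,8} 2
  if 0:u drops first: 3 orders
  if 1:o drops first: 3 orders
heap linearizations: 6

6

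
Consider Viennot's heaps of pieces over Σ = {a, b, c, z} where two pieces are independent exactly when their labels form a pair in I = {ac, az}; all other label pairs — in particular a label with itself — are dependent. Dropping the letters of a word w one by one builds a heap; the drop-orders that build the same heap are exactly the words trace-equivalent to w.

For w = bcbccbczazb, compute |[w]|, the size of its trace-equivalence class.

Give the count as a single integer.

0(b) covers ∅
1(c) covers 0:b
2(b) covers 1:c
3(c) covers 2:b
4(c) covers 3:c
5(b) covers 4:c
6(c) covers 5:b
7(z) covers 6:c
8(a) covers 5:b
9(z) covers 7:z
10(b) covers 8:a, 9:z
floor of heap: 0:b
completions by unplaced set U, small U first (add the entries for U minus each lowest piece of U):
  |U|=1: {10}:1
  |U|=2: {8,10}:1  {9,10}:1
  |U|=3: {7,9,10}:1  {8,9,10}:2
  |U|=4: {6,7,9,10}:1  {7,8,9,10}:3
  |U|=5: {6,7,8,9,10}:4
  |U|=6: {5,6,7,8,9,10}:4
  |U|=7: {4,5,6,7,8,9,10}:4
  |U|=8: {3,4,5,6,7,8,9,10}:4
  |U|=9: {2,3,4,5,6,7,8,9,10}:4
  start at 0(b): 4

4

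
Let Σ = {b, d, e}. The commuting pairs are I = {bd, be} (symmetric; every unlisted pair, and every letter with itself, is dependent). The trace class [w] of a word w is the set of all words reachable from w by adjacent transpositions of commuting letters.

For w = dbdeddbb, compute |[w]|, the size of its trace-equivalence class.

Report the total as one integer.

0(d) covers ∅
1(b) covers ∅
2(d) covers 0:d
3(e) covers 2:d
4(d) covers 3:e
5(d) covers 4:d
6(b) covers 1:b
7(b) covers 6:b
floor of heap: 0:d, 1:b
completions by unplaced set U, small U first (add the entries for U minus each lowest piece of U):
  |U|=1: {5}:1  {7}:1
  |U|=2: {4,5}:1  {5,7}:2  {6,7}:1
  |U|=3: {1,6,7}:1  {3,4,5}:1  {4,5,7}:3  {5,6,7}:3
  |U|=4: {1,5,6,7}:4  {2,3,4,5}:1  {3,4,5,7}:4  {4,5,6,7}:6
  |U|=5: {0,2,3,4,5}:1  {1,4,5,6,7}:10  {2,3,4,5,7}:5  {3,4,5,6,7}:10
  |U|=6: {0,2,3,4,5,7}:6  {1,3,4,5,6,7}:20  {2,3,4,5,6,7}:15
  start at 0(d): 35
  start at 1(b): 21
sum over floor = 56

56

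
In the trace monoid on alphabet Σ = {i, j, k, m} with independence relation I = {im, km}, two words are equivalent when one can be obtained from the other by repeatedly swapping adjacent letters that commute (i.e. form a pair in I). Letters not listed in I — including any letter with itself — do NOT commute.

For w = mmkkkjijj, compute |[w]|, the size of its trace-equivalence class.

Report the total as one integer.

10

drop 0:m onto floor
drop 1:m onto {0:m}
drop 2:k onto floor
drop 3:k onto {2:k}
drop 4:k onto {3:k}
drop 5:j onto {1:m, 4:k}
drop 6:i onto {5:j}
drop 7:j onto {6:i}
drop 8:j onto {7:j}
ground layer = {0:m, 2:k}
drop-orders for the pieces not yet dropped (sum over which currently-grounded one goes next):
  1 to go: {8} 1
  2 to go: {7,8} 1
  3 to go: {6,7,8} 1
  4 to go: {5,6,7,8} 1
  5 to go: {1,5,6,7,8} 1  {4,5,6,7,8} 1
  6 to go: {0,1,5,6,7,8} 1  {1,4,5,6,7,8} 2  {3,4,5,6,7,8} 1
  7 to go: {0,1,4,5,6,7,8} 3  {1,3,4,5,6,7,8} 3  {2,3,4,5,6,7,8} 1
  if 0:m drops first: 4 orders
  if 2:k drops first: 6 orders
heap linearizations: 10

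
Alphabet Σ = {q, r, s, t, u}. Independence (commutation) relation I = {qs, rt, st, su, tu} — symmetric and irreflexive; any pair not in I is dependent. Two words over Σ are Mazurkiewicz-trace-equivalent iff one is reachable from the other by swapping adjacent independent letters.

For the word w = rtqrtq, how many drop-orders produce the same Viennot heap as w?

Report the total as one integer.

drop 0:r onto floor
drop 1:t onto floor
drop 2:q onto {0:r, 1:t}
drop 3:r onto {2:q}
drop 4:t onto {2:q}
drop 5:q onto {3:r, 4:t}
ground layer = {0:r, 1:t}
drop-orders for the pieces not yet dropped (sum over which currently-grounded one goes next):
  1 to go: {5} 1
  2 to go: {3,5} 1  {4,5} 1
  3 to go: {3,4,5} 2
  4 to go: {2,3,4,5} 2
  if 0:r drops first: 2 orders
  if 1:t drops first: 2 orders
heap linearizations: 4

4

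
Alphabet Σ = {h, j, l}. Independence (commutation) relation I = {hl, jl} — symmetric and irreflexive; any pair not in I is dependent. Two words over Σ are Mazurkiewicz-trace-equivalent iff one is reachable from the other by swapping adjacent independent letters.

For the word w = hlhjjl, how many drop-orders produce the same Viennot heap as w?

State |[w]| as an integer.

piece 0:h — minimal
piece 1:l — minimal
piece 2:h rests on {0:h}
piece 3:j rests on {2:h}
piece 4:j rests on {3:j}
piece 5:l rests on {1:l}
minimal pieces: {0:h, 1:l}
ways to finish when only these pieces remain (= sum over removing one remaining piece with nothing left below it):
  1 left: {4}→1  {5}→1
  2 left: {1,5}→1  {3,4}→1  {4,5}→2
  3 left: {1,4,5}→3  {2,3,4}→1  {3,4,5}→3
  4 left: {0,2,3,4}→1  {1,3,4,5}→6  {2,3,4,5}→4
  placing 0:h first → 10 extensions
  placing 1:l first → 5 extensions
total linear extensions = 15

15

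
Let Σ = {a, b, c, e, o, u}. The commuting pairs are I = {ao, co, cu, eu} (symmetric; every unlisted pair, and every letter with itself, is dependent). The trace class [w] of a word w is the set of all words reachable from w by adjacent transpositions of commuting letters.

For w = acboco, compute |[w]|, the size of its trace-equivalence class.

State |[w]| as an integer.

3

piece 0:a — minimal
piece 1:c rests on {0:a}
piece 2:b rests on {1:c}
piece 3:o rests on {2:b}
piece 4:c rests on {2:b}
piece 5:o rests on {3:o}
minimal pieces: {0:a}
ways to finish when only these pieces remain (= sum over removing one remaining piece with nothing left below it):
  1 left: {4}→1  {5}→1
  2 left: {3,5}→1  {4,5}→2
  3 left: {3,4,5}→3
  4 left: {2,3,4,5}→3
  placing 0:a first → 3 extensions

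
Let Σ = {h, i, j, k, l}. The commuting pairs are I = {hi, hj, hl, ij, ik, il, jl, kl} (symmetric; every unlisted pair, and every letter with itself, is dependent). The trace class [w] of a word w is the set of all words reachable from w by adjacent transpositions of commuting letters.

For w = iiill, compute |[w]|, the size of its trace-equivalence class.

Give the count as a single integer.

10

0(i) covers ∅
1(i) covers 0:i
2(i) covers 1:i
3(l) covers ∅
4(l) covers 3:l
floor of heap: 0:i, 3:l
completions by unplaced set U, small U first (add the entries for U minus each lowest piece of U):
  |U|=1: {2}:1  {4}:1
  |U|=2: {1,2}:1  {2,4}:2  {3,4}:1
  |U|=3: {0,1,2}:1  {1,2,4}:3  {2,3,4}:3
  start at 0(i): 6
  start at 3(l): 4
sum over floor = 10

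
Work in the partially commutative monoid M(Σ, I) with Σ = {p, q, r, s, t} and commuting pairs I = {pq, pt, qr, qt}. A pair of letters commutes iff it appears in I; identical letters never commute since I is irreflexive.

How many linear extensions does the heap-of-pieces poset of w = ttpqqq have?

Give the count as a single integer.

drop 0:t onto floor
drop 1:t onto {0:t}
drop 2:p onto floor
drop 3:q onto floor
drop 4:q onto {3:q}
drop 5:q onto {4:q}
ground layer = {0:t, 2:p, 3:q}
drop-orders for the pieces not yet dropped (sum over which currently-grounded one goes next):
  1 to go: {1} 1  {2} 1  {5} 1
  2 to go: {0,1} 1  {1,2} 2  {1,5} 2  {2,5} 2  {4,5} 1
  3 to go: {0,1,2} 3  {0,1,5} 3  {1,2,5} 6  {1,4,5} 3  {2,4,5} 3  {3,4,5} 1
  4 to go: {0,1,2,5} 12  {0,1,4,5} 6  {1,2,4,5} 12  {1,3,4,5} 4  {2,3,4,5} 4
  if 0:t drops first: 20 orders
  if 2:p drops first: 10 orders
  if 3:q drops first: 30 orders
heap linearizations: 60

60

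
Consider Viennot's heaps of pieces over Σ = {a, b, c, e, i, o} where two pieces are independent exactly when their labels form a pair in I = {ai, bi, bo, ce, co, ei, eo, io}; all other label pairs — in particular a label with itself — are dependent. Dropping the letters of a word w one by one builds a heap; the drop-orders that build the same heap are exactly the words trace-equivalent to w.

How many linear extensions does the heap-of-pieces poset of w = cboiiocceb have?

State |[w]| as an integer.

540

0(c) covers ∅
1(b) covers 0:c
2(o) covers ∅
3(i) covers 0:c
4(i) covers 3:i
5(o) covers 2:o
6(c) covers 1:b, 4:i
7(c) covers 6:c
8(e) covers 1:b
9(b) covers 7:c, 8:e
floor of heap: 0:c, 2:o
completions by unplaced set U, small U first (add the entries for U minus each lowest piece of U):
  |U|=1: {5}:1  {9}:1
  |U|=2: {2,5}:1  {5,9}:2  {7,9}:1  {8,9}:1
  |U|=3: {2,5,9}:3  {5,7,9}:3  {5,8,9}:3  {6,7,9}:1  {7,8,9}:2
  |U|=4: {2,5,7,9}:6  {2,5,8,9}:6  {4,6,7,9}:1  {5,6,7,9}:4  {5,7,8,9}:8  {6,7,8,9}:3
  |U|=5: {1,6,7,8,9}:3  {2,5,6,7,9}:10  {2,5,7,8,9}:20  {3,4,6,7,9}:1  {4,5,6,7,9}:5  {4,6,7,8,9}:4  {5,6,7,8,9}:15
  |U|=6: {1,4,6,7,8,9}:7  {1,5,6,7,8,9}:18  {2,4,5,6,7,9}:15  {2,5,6,7,8,9}:45  {3,4,5,6,7,9}:6  {3,4,6,7,8,9}:5  {4,5,6,7,8,9}:24
  |U|=7: {1,2,5,6,7,8,9}:63  {1,3,4,6,7,8,9}:12  {1,4,5,6,7,8,9}:49  {2,3,4,5,6,7,9}:21  {2,4,5,6,7,8,9}:84  {3,4,5,6,7,8,9}:35
  |U|=8: {0,1,3,4,6,7,8,9}:12  {1,2,4,5,6,7,8,9}:196  {1,3,4,5,6,7,8,9}:96  {2,3,4,5,6,7,8,9}:140
  start at 0(c): 432
  start at 2(o): 108
sum over floor = 540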